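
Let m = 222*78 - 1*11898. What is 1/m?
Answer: 1/5418 ≈ 0.00018457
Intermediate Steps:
m = 5418 (m = 17316 - 11898 = 5418)
1/m = 1/5418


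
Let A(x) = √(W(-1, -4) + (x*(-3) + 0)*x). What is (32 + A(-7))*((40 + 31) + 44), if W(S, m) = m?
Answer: 3680 + 115*I*√151 ≈ 3680.0 + 1413.1*I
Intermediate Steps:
A(x) = √(-4 - 3*x²) (A(x) = √(-4 + (x*(-3) + 0)*x) = √(-4 + (-3*x + 0)*x) = √(-4 + (-3*x)*x) = √(-4 - 3*x²))
(32 + A(-7))*((40 + 31) + 44) = (32 + √(-4 - 3*(-7)²))*((40 + 31) + 44) = (32 + √(-4 - 3*49))*(71 + 44) = (32 + √(-4 - 147))*115 = (32 + √(-151))*115 = (32 + I*√151)*115 = 3680 + 115*I*√151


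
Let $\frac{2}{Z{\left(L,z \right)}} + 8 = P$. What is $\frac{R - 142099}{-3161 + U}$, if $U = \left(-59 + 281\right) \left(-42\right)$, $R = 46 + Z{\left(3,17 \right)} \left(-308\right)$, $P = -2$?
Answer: $\frac{709957}{62425} \approx 11.373$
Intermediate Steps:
$Z{\left(L,z \right)} = - \frac{1}{5}$ ($Z{\left(L,z \right)} = \frac{2}{-8 - 2} = \frac{2}{-10} = 2 \left(- \frac{1}{10}\right) = - \frac{1}{5}$)
$R = \frac{538}{5}$ ($R = 46 - - \frac{308}{5} = 46 + \frac{308}{5} = \frac{538}{5} \approx 107.6$)
$U = -9324$ ($U = 222 \left(-42\right) = -9324$)
$\frac{R - 142099}{-3161 + U} = \frac{\frac{538}{5} - 142099}{-3161 - 9324} = - \frac{709957}{5 \left(-12485\right)} = \left(- \frac{709957}{5}\right) \left(- \frac{1}{12485}\right) = \frac{709957}{62425}$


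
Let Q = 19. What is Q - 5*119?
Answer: -576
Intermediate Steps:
Q - 5*119 = 19 - 5*119 = 19 - 595 = -576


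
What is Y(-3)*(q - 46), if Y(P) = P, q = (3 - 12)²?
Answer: -105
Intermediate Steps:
q = 81 (q = (-9)² = 81)
Y(-3)*(q - 46) = -3*(81 - 46) = -3*35 = -105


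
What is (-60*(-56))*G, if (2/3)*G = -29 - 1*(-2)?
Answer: -136080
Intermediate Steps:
G = -81/2 (G = 3*(-29 - 1*(-2))/2 = 3*(-29 + 2)/2 = (3/2)*(-27) = -81/2 ≈ -40.500)
(-60*(-56))*G = -60*(-56)*(-81/2) = 3360*(-81/2) = -136080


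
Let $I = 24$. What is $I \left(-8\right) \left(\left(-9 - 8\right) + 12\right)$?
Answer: $960$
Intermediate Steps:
$I \left(-8\right) \left(\left(-9 - 8\right) + 12\right) = 24 \left(-8\right) \left(\left(-9 - 8\right) + 12\right) = - 192 \left(-17 + 12\right) = \left(-192\right) \left(-5\right) = 960$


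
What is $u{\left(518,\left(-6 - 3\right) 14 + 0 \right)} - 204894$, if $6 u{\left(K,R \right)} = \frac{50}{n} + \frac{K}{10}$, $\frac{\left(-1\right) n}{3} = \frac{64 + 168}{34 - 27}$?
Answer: $- \frac{2139004103}{10440} \approx -2.0489 \cdot 10^{5}$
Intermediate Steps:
$n = - \frac{696}{7}$ ($n = - 3 \frac{64 + 168}{34 - 27} = - 3 \cdot \frac{232}{7} = - 3 \cdot 232 \cdot \frac{1}{7} = \left(-3\right) \frac{232}{7} = - \frac{696}{7} \approx -99.429$)
$u{\left(K,R \right)} = - \frac{175}{2088} + \frac{K}{60}$ ($u{\left(K,R \right)} = \frac{\frac{50}{- \frac{696}{7}} + \frac{K}{10}}{6} = \frac{50 \left(- \frac{7}{696}\right) + K \frac{1}{10}}{6} = \frac{- \frac{175}{348} + \frac{K}{10}}{6} = - \frac{175}{2088} + \frac{K}{60}$)
$u{\left(518,\left(-6 - 3\right) 14 + 0 \right)} - 204894 = \left(- \frac{175}{2088} + \frac{1}{60} \cdot 518\right) - 204894 = \left(- \frac{175}{2088} + \frac{259}{30}\right) - 204894 = \frac{89257}{10440} - 204894 = - \frac{2139004103}{10440}$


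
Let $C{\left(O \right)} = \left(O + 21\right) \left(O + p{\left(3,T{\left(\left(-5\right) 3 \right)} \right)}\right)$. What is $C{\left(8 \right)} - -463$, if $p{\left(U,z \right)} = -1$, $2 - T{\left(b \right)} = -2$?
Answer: $666$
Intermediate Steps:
$T{\left(b \right)} = 4$ ($T{\left(b \right)} = 2 - -2 = 2 + 2 = 4$)
$C{\left(O \right)} = \left(-1 + O\right) \left(21 + O\right)$ ($C{\left(O \right)} = \left(O + 21\right) \left(O - 1\right) = \left(21 + O\right) \left(-1 + O\right) = \left(-1 + O\right) \left(21 + O\right)$)
$C{\left(8 \right)} - -463 = \left(-21 + 8^{2} + 20 \cdot 8\right) - -463 = \left(-21 + 64 + 160\right) + 463 = 203 + 463 = 666$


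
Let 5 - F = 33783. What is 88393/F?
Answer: -88393/33778 ≈ -2.6169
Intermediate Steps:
F = -33778 (F = 5 - 1*33783 = 5 - 33783 = -33778)
88393/F = 88393/(-33778) = 88393*(-1/33778) = -88393/33778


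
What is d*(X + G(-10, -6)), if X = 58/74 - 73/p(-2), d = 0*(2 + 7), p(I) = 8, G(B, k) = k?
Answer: 0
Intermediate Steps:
d = 0 (d = 0*9 = 0)
X = -2469/296 (X = 58/74 - 73/8 = 58*(1/74) - 73*1/8 = 29/37 - 73/8 = -2469/296 ≈ -8.3412)
d*(X + G(-10, -6)) = 0*(-2469/296 - 6) = 0*(-4245/296) = 0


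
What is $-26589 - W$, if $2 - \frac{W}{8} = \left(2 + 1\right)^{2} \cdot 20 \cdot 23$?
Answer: $6515$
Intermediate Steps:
$W = -33104$ ($W = 16 - 8 \left(2 + 1\right)^{2} \cdot 20 \cdot 23 = 16 - 8 \cdot 3^{2} \cdot 20 \cdot 23 = 16 - 8 \cdot 9 \cdot 20 \cdot 23 = 16 - 8 \cdot 180 \cdot 23 = 16 - 33120 = -33104$)
$-26589 - W = -26589 - -33104 = -26589 + 33104 = 6515$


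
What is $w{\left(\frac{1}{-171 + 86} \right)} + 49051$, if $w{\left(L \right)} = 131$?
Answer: $49182$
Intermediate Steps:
$w{\left(\frac{1}{-171 + 86} \right)} + 49051 = 131 + 49051 = 49182$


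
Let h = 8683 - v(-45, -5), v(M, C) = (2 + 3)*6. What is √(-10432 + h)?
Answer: I*√1779 ≈ 42.178*I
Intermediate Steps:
v(M, C) = 30 (v(M, C) = 5*6 = 30)
h = 8653 (h = 8683 - 30 = 8653)
√(-10432 + h) = √(-10432 + 8653) = √(-1779) = I*√1779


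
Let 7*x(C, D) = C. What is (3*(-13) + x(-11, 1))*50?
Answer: -14200/7 ≈ -2028.6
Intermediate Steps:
x(C, D) = C/7
(3*(-13) + x(-11, 1))*50 = (3*(-13) + (⅐)*(-11))*50 = (-39 - 11/7)*50 = -284/7*50 = -14200/7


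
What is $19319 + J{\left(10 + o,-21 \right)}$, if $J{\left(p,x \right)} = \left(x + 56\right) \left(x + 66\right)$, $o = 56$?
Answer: $20894$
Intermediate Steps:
$J{\left(p,x \right)} = \left(56 + x\right) \left(66 + x\right)$
$19319 + J{\left(10 + o,-21 \right)} = 19319 + \left(3696 + \left(-21\right)^{2} + 122 \left(-21\right)\right) = 19319 + \left(3696 + 441 - 2562\right) = 19319 + 1575 = 20894$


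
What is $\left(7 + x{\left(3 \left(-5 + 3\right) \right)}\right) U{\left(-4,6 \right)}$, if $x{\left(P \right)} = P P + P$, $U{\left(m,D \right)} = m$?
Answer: $-148$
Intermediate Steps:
$x{\left(P \right)} = P + P^{2}$ ($x{\left(P \right)} = P^{2} + P = P + P^{2}$)
$\left(7 + x{\left(3 \left(-5 + 3\right) \right)}\right) U{\left(-4,6 \right)} = \left(7 + 3 \left(-5 + 3\right) \left(1 + 3 \left(-5 + 3\right)\right)\right) \left(-4\right) = \left(7 + 3 \left(-2\right) \left(1 + 3 \left(-2\right)\right)\right) \left(-4\right) = \left(7 - 6 \left(1 - 6\right)\right) \left(-4\right) = \left(7 - -30\right) \left(-4\right) = \left(7 + 30\right) \left(-4\right) = 37 \left(-4\right) = -148$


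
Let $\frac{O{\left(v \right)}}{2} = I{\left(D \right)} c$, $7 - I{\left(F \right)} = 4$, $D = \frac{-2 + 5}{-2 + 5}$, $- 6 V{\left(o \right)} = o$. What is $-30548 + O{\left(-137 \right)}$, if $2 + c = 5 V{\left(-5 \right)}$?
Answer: $-30535$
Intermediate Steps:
$V{\left(o \right)} = - \frac{o}{6}$
$D = 1$ ($D = \frac{3}{3} = 3 \cdot \frac{1}{3} = 1$)
$I{\left(F \right)} = 3$ ($I{\left(F \right)} = 7 - 4 = 3$)
$c = \frac{13}{6}$ ($c = -2 + 5 \left(\left(- \frac{1}{6}\right) \left(-5\right)\right) = -2 + 5 \cdot \frac{5}{6} = -2 + \frac{25}{6} = \frac{13}{6} \approx 2.1667$)
$O{\left(v \right)} = 13$ ($O{\left(v \right)} = 2 \cdot 3 \cdot \frac{13}{6} = 2 \cdot \frac{13}{2} = 13$)
$-30548 + O{\left(-137 \right)} = -30548 + 13 = -30535$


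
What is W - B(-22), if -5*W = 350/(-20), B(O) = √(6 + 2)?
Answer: 7/2 - 2*√2 ≈ 0.67157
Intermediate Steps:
B(O) = 2*√2 (B(O) = √8 = 2*√2)
W = 7/2 (W = -70/(-20) = -70*(-1)/20 = -⅕*(-35/2) = 7/2 ≈ 3.5000)
W - B(-22) = 7/2 - 2*√2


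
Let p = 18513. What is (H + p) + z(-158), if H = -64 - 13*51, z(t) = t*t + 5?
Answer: 42755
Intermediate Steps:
z(t) = 5 + t² (z(t) = t² + 5 = 5 + t²)
H = -727 (H = -64 - 663 = -727)
(H + p) + z(-158) = (-727 + 18513) + (5 + (-158)²) = 17786 + (5 + 24964) = 17786 + 24969 = 42755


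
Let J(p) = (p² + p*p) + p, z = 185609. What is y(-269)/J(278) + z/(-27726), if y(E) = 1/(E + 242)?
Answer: -64666827542/9659835441 ≈ -6.6944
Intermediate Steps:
J(p) = p + 2*p² (J(p) = (p² + p²) + p = 2*p² + p = p + 2*p²)
y(E) = 1/(242 + E)
y(-269)/J(278) + z/(-27726) = 1/((242 - 269)*((278*(1 + 2*278)))) + 185609/(-27726) = 1/((-27)*((278*(1 + 556)))) + 185609*(-1/27726) = -1/(27*(278*557)) - 185609/27726 = -1/27/154846 - 185609/27726 = -1/27*1/154846 - 185609/27726 = -1/4180842 - 185609/27726 = -64666827542/9659835441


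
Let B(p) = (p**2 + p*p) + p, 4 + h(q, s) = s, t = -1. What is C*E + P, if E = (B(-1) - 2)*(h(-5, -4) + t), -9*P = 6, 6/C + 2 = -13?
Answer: -64/15 ≈ -4.2667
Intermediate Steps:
C = -2/5 (C = 6/(-2 - 13) = 6/(-15) = 6*(-1/15) = -2/5 ≈ -0.40000)
h(q, s) = -4 + s
B(p) = p + 2*p**2 (B(p) = (p**2 + p**2) + p = 2*p**2 + p = p + 2*p**2)
P = -2/3 (P = -1/9*6 = -2/3 ≈ -0.66667)
E = 9 (E = (-(1 + 2*(-1)) - 2)*((-4 - 4) - 1) = (-(1 - 2) - 2)*(-8 - 1) = (-1*(-1) - 2)*(-9) = (1 - 2)*(-9) = -1*(-9) = 9)
C*E + P = -2/5*9 - 2/3 = -18/5 - 2/3 = -64/15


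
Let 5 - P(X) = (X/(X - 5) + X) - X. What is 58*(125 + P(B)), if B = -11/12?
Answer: 534702/71 ≈ 7531.0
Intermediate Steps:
B = -11/12 (B = -11*1/12 = -11/12 ≈ -0.91667)
P(X) = 5 - X/(-5 + X) (P(X) = 5 - ((X/(X - 5) + X) - X) = 5 - ((X/(-5 + X) + X) - X) = 5 - ((X + X/(-5 + X)) - X) = 5 - X/(-5 + X))
58*(125 + P(B)) = 58*(125 + (-25 + 4*(-11/12))/(-5 - 11/12)) = 58*(125 + (-25 - 11/3)/(-71/12)) = 58*(125 - 12/71*(-86/3)) = 58*(125 + 344/71) = 58*(9219/71) = 534702/71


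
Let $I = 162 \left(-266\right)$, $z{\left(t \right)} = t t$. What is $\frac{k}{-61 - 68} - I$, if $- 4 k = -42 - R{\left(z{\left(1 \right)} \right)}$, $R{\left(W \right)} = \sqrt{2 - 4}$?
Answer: $\frac{3705905}{86} - \frac{i \sqrt{2}}{516} \approx 43092.0 - 0.0027407 i$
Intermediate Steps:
$z{\left(t \right)} = t^{2}$
$R{\left(W \right)} = i \sqrt{2}$ ($R{\left(W \right)} = \sqrt{-2} = i \sqrt{2}$)
$k = \frac{21}{2} + \frac{i \sqrt{2}}{4}$ ($k = - \frac{-42 - i \sqrt{2}}{4} = \frac{21}{2} + \frac{i \sqrt{2}}{4} \approx 10.5 + 0.35355 i$)
$I = -43092$
$\frac{k}{-61 - 68} - I = \frac{\frac{21}{2} + \frac{i \sqrt{2}}{4}}{-61 - 68} - -43092 = \frac{\frac{21}{2} + \frac{i \sqrt{2}}{4}}{-129} + 43092 = \left(\frac{21}{2} + \frac{i \sqrt{2}}{4}\right) \left(- \frac{1}{129}\right) + 43092 = \left(- \frac{7}{86} - \frac{i \sqrt{2}}{516}\right) + 43092 = \frac{3705905}{86} - \frac{i \sqrt{2}}{516}$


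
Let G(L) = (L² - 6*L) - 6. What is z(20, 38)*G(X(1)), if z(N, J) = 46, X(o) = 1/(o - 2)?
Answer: 46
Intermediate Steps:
X(o) = 1/(-2 + o)
G(L) = -6 + L² - 6*L
z(20, 38)*G(X(1)) = 46*(-6 + (1/(-2 + 1))² - 6/(-2 + 1)) = 46*(-6 + (1/(-1))² - 6/(-1)) = 46*(-6 + (-1)² - 6*(-1)) = 46*(-6 + 1 + 6) = 46*1 = 46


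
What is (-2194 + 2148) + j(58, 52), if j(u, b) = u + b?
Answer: 64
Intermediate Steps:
j(u, b) = b + u
(-2194 + 2148) + j(58, 52) = (-2194 + 2148) + (52 + 58) = -46 + 110 = 64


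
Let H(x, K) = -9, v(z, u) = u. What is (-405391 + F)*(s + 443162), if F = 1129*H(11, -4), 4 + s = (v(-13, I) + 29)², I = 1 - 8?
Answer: -184356320384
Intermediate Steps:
I = -7
s = 480 (s = -4 + (-7 + 29)² = -4 + 22² = -4 + 484 = 480)
F = -10161 (F = 1129*(-9) = -10161)
(-405391 + F)*(s + 443162) = (-405391 - 10161)*(480 + 443162) = -415552*443642 = -184356320384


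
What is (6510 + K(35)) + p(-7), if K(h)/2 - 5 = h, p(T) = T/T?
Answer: 6591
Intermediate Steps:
p(T) = 1
K(h) = 10 + 2*h
(6510 + K(35)) + p(-7) = (6510 + (10 + 2*35)) + 1 = (6510 + (10 + 70)) + 1 = (6510 + 80) + 1 = 6590 + 1 = 6591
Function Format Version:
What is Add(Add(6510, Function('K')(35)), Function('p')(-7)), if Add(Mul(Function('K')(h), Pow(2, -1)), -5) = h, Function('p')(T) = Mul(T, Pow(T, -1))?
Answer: 6591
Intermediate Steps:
Function('p')(T) = 1
Function('K')(h) = Add(10, Mul(2, h))
Add(Add(6510, Function('K')(35)), Function('p')(-7)) = Add(Add(6510, Add(10, Mul(2, 35))), 1) = Add(Add(6510, Add(10, 70)), 1) = Add(Add(6510, 80), 1) = Add(6590, 1) = 6591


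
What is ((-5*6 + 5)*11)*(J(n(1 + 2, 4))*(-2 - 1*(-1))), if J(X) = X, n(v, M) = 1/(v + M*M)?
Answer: 275/19 ≈ 14.474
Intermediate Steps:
n(v, M) = 1/(v + M**2)
((-5*6 + 5)*11)*(J(n(1 + 2, 4))*(-2 - 1*(-1))) = ((-5*6 + 5)*11)*((-2 - 1*(-1))/((1 + 2) + 4**2)) = ((-30 + 5)*11)*((-2 + 1)/(3 + 16)) = (-25*11)*(-1/19) = -275*(-1)/19 = -275*(-1/19) = 275/19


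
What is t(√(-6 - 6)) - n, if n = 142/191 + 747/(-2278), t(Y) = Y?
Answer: -180799/435098 + 2*I*√3 ≈ -0.41554 + 3.4641*I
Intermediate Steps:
n = 180799/435098 (n = 142*(1/191) + 747*(-1/2278) = 142/191 - 747/2278 = 180799/435098 ≈ 0.41554)
t(√(-6 - 6)) - n = √(-6 - 6) - 1*180799/435098 = √(-12) - 180799/435098 = 2*I*√3 - 180799/435098 = -180799/435098 + 2*I*√3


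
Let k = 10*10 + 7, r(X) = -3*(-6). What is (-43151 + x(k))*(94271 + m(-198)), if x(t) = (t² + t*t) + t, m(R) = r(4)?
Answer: -1899546194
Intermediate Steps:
r(X) = 18
m(R) = 18
k = 107 (k = 100 + 7 = 107)
x(t) = t + 2*t² (x(t) = (t² + t²) + t = 2*t² + t = t + 2*t²)
(-43151 + x(k))*(94271 + m(-198)) = (-43151 + 107*(1 + 2*107))*(94271 + 18) = (-43151 + 107*(1 + 214))*94289 = (-43151 + 107*215)*94289 = (-43151 + 23005)*94289 = -20146*94289 = -1899546194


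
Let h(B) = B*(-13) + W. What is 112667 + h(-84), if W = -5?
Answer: 113754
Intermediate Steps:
h(B) = -5 - 13*B (h(B) = B*(-13) - 5 = -13*B - 5 = -5 - 13*B)
112667 + h(-84) = 112667 + (-5 - 13*(-84)) = 112667 + (-5 + 1092) = 112667 + 1087 = 113754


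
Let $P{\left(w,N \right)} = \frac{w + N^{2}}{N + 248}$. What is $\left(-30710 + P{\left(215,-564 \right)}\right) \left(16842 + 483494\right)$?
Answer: $- \frac{1253675779364}{79} \approx -1.5869 \cdot 10^{10}$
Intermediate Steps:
$P{\left(w,N \right)} = \frac{w + N^{2}}{248 + N}$
$\left(-30710 + P{\left(215,-564 \right)}\right) \left(16842 + 483494\right) = \left(-30710 + \frac{215 + \left(-564\right)^{2}}{248 - 564}\right) \left(16842 + 483494\right) = \left(-30710 + \frac{215 + 318096}{-316}\right) 500336 = \left(-30710 - \frac{318311}{316}\right) 500336 = \left(- \frac{10022671}{316}\right) 500336 = - \frac{1253675779364}{79}$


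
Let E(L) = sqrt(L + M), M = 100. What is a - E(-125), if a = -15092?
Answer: -15092 - 5*I ≈ -15092.0 - 5.0*I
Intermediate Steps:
E(L) = sqrt(100 + L) (E(L) = sqrt(L + 100) = sqrt(100 + L))
a - E(-125) = -15092 - sqrt(100 - 125) = -15092 - sqrt(-25) = -15092 - 5*I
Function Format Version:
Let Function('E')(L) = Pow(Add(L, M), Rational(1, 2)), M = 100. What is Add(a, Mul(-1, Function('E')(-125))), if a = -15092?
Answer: Add(-15092, Mul(-5, I)) ≈ Add(-15092., Mul(-5.0000, I))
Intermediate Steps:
Function('E')(L) = Pow(Add(100, L), Rational(1, 2)) (Function('E')(L) = Pow(Add(L, 100), Rational(1, 2)) = Pow(Add(100, L), Rational(1, 2)))
Add(a, Mul(-1, Function('E')(-125))) = Add(-15092, Mul(-1, Pow(Add(100, -125), Rational(1, 2)))) = Add(-15092, Mul(-1, Pow(-25, Rational(1, 2)))) = Add(-15092, Mul(-1, Mul(5, I))) = Add(-15092, Mul(-5, I))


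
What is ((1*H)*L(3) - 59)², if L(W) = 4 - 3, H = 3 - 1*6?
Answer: 3844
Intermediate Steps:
H = -3 (H = 3 - 6 = -3)
L(W) = 1
((1*H)*L(3) - 59)² = ((1*(-3))*1 - 59)² = (-3*1 - 59)² = (-3 - 59)² = (-62)² = 3844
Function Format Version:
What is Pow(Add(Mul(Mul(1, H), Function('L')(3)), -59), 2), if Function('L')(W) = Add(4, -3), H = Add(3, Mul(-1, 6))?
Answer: 3844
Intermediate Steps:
H = -3 (H = Add(3, -6) = -3)
Function('L')(W) = 1
Pow(Add(Mul(Mul(1, H), Function('L')(3)), -59), 2) = Pow(Add(Mul(Mul(1, -3), 1), -59), 2) = Pow(Add(Mul(-3, 1), -59), 2) = Pow(Add(-3, -59), 2) = Pow(-62, 2) = 3844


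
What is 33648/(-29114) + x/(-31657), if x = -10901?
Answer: -373911511/460830949 ≈ -0.81139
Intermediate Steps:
33648/(-29114) + x/(-31657) = 33648/(-29114) - 10901/(-31657) = 33648*(-1/29114) - 10901*(-1/31657) = -16824/14557 + 10901/31657 = -373911511/460830949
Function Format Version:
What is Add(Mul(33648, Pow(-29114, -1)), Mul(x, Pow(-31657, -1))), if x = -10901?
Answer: Rational(-373911511, 460830949) ≈ -0.81139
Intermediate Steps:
Add(Mul(33648, Pow(-29114, -1)), Mul(x, Pow(-31657, -1))) = Add(Mul(33648, Pow(-29114, -1)), Mul(-10901, Pow(-31657, -1))) = Add(Mul(33648, Rational(-1, 29114)), Mul(-10901, Rational(-1, 31657))) = Add(Rational(-16824, 14557), Rational(10901, 31657)) = Rational(-373911511, 460830949)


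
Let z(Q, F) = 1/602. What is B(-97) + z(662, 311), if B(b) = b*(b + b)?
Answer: 11328437/602 ≈ 18818.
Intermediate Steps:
z(Q, F) = 1/602
B(b) = 2*b² (B(b) = b*(2*b) = 2*b²)
B(-97) + z(662, 311) = 2*(-97)² + 1/602 = 2*9409 + 1/602 = 18818 + 1/602 = 11328437/602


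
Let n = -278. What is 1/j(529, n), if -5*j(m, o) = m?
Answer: -5/529 ≈ -0.0094518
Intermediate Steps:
j(m, o) = -m/5
1/j(529, n) = 1/(-⅕*529) = 1/(-529/5) = -5/529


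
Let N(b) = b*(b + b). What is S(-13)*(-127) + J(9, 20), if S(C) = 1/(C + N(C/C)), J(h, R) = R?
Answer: 347/11 ≈ 31.545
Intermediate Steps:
N(b) = 2*b² (N(b) = b*(2*b) = 2*b²)
S(C) = 1/(2 + C) (S(C) = 1/(C + 2*(C/C)²) = 1/(C + 2*1²) = 1/(C + 2*1) = 1/(C + 2) = 1/(2 + C))
S(-13)*(-127) + J(9, 20) = -127/(2 - 13) + 20 = -127/(-11) + 20 = -1/11*(-127) + 20 = 127/11 + 20 = 347/11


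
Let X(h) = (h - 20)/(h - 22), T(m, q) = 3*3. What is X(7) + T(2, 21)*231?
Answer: 31198/15 ≈ 2079.9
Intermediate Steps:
T(m, q) = 9
X(h) = (-20 + h)/(-22 + h)
X(7) + T(2, 21)*231 = (-20 + 7)/(-22 + 7) + 9*231 = -13/(-15) + 2079 = -1/15*(-13) + 2079 = 13/15 + 2079 = 31198/15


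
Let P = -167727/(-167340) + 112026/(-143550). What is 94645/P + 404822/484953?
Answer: 12250635773343247258/28724197313217 ≈ 4.2649e+5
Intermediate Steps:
P = 59230889/266907300 (P = -167727*(-1/167340) + 112026*(-1/143550) = 55909/55780 - 18671/23925 = 59230889/266907300 ≈ 0.22192)
94645/P + 404822/484953 = 94645/(59230889/266907300) + 404822/484953 = 94645*(266907300/59230889) + 404822*(1/484953) = 25261441408500/59230889 + 404822/484953 = 12250635773343247258/28724197313217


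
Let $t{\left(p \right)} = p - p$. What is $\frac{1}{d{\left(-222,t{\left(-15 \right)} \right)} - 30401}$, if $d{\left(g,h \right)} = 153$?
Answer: $- \frac{1}{30248} \approx -3.306 \cdot 10^{-5}$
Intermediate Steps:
$t{\left(p \right)} = 0$
$\frac{1}{d{\left(-222,t{\left(-15 \right)} \right)} - 30401} = \frac{1}{153 - 30401} = \frac{1}{-30248} = - \frac{1}{30248}$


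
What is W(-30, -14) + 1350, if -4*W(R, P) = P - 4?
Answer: 2709/2 ≈ 1354.5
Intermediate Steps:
W(R, P) = 1 - P/4 (W(R, P) = -(P - 4)/4 = -(-4 + P)/4 = 1 - P/4)
W(-30, -14) + 1350 = (1 - 1/4*(-14)) + 1350 = (1 + 7/2) + 1350 = 9/2 + 1350 = 2709/2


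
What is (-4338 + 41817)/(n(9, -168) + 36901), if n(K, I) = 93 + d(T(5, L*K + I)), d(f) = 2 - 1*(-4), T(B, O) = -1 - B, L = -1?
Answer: 37479/37000 ≈ 1.0129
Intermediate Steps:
d(f) = 6 (d(f) = 2 + 4 = 6)
n(K, I) = 99 (n(K, I) = 93 + 6 = 99)
(-4338 + 41817)/(n(9, -168) + 36901) = (-4338 + 41817)/(99 + 36901) = 37479/37000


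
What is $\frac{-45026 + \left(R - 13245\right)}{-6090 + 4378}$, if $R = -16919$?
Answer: $\frac{37595}{856} \approx 43.919$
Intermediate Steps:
$\frac{-45026 + \left(R - 13245\right)}{-6090 + 4378} = \frac{-45026 - 30164}{-6090 + 4378} = \frac{-45026 - 30164}{-1712} = \left(-45026 - 30164\right) \left(- \frac{1}{1712}\right) = \left(-75190\right) \left(- \frac{1}{1712}\right) = \frac{37595}{856}$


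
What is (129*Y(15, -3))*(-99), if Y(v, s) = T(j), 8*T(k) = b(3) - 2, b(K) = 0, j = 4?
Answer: 12771/4 ≈ 3192.8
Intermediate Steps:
T(k) = -1/4 (T(k) = (0 - 2)/8 = (1/8)*(-2) = -1/4)
Y(v, s) = -1/4
(129*Y(15, -3))*(-99) = (129*(-1/4))*(-99) = -129/4*(-99) = 12771/4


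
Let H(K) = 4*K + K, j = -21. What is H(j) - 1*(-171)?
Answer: 66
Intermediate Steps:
H(K) = 5*K
H(j) - 1*(-171) = 5*(-21) - 1*(-171) = -105 + 171 = 66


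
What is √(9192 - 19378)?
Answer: I*√10186 ≈ 100.93*I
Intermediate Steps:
√(9192 - 19378) = √(-10186) = I*√10186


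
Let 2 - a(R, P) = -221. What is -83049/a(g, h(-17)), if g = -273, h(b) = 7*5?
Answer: -83049/223 ≈ -372.42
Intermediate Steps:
h(b) = 35
a(R, P) = 223 (a(R, P) = 2 - 1*(-221) = 2 + 221 = 223)
-83049/a(g, h(-17)) = -83049/223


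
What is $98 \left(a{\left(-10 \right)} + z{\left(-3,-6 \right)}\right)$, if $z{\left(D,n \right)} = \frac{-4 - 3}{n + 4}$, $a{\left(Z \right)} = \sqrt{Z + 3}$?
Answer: $343 + 98 i \sqrt{7} \approx 343.0 + 259.28 i$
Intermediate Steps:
$a{\left(Z \right)} = \sqrt{3 + Z}$
$z{\left(D,n \right)} = - \frac{7}{4 + n}$
$98 \left(a{\left(-10 \right)} + z{\left(-3,-6 \right)}\right) = 98 \left(\sqrt{3 - 10} - \frac{7}{4 - 6}\right) = 98 \left(\sqrt{-7} - \frac{7}{-2}\right) = 98 \left(i \sqrt{7} - - \frac{7}{2}\right) = 98 \left(i \sqrt{7} + \frac{7}{2}\right) = 98 \left(\frac{7}{2} + i \sqrt{7}\right) = 343 + 98 i \sqrt{7}$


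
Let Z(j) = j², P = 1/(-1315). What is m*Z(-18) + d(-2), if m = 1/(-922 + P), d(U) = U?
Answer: -2850922/1212431 ≈ -2.3514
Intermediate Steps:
P = -1/1315 ≈ -0.00076046
m = -1315/1212431 (m = 1/(-922 - 1/1315) = 1/(-1212431/1315) = -1315/1212431 ≈ -0.0010846)
m*Z(-18) + d(-2) = -1315/1212431*(-18)² - 2 = -1315/1212431*324 - 2 = -426060/1212431 - 2 = -2850922/1212431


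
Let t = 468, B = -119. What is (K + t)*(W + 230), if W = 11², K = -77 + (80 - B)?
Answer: 207090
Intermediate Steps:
K = 122 (K = -77 + (80 - 1*(-119)) = -77 + (80 + 119) = -77 + 199 = 122)
W = 121
(K + t)*(W + 230) = (122 + 468)*(121 + 230) = 590*351 = 207090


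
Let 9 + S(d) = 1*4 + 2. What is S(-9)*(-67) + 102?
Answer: 303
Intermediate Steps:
S(d) = -3 (S(d) = -9 + (1*4 + 2) = -9 + (4 + 2) = -9 + 6 = -3)
S(-9)*(-67) + 102 = -3*(-67) + 102 = 201 + 102 = 303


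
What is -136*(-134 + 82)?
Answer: 7072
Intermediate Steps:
-136*(-134 + 82) = -136*(-52) = 7072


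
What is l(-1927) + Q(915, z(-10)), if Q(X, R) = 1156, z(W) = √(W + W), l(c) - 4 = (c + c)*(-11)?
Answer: 43554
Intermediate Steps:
l(c) = 4 - 22*c (l(c) = 4 + (c + c)*(-11) = 4 + (2*c)*(-11) = 4 - 22*c)
z(W) = √2*√W (z(W) = √(2*W) = √2*√W)
l(-1927) + Q(915, z(-10)) = (4 - 22*(-1927)) + 1156 = (4 + 42394) + 1156 = 42398 + 1156 = 43554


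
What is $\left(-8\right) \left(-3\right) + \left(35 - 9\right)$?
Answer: $50$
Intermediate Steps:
$\left(-8\right) \left(-3\right) + \left(35 - 9\right) = 24 + 26 = 50$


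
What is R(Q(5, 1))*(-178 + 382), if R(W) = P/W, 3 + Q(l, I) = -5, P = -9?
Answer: 459/2 ≈ 229.50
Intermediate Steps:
Q(l, I) = -8 (Q(l, I) = -3 - 5 = -8)
R(W) = -9/W
R(Q(5, 1))*(-178 + 382) = (-9/(-8))*(-178 + 382) = -9*(-⅛)*204 = (9/8)*204 = 459/2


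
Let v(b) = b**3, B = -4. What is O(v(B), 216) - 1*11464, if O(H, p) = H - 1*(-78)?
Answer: -11450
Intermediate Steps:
O(H, p) = 78 + H (O(H, p) = H + 78 = 78 + H)
O(v(B), 216) - 1*11464 = (78 + (-4)**3) - 1*11464 = (78 - 64) - 11464 = 14 - 11464 = -11450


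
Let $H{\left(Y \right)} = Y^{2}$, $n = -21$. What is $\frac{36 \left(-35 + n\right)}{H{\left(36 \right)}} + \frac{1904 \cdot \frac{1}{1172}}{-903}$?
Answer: $- \frac{176590}{113391} \approx -1.5574$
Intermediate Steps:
$\frac{36 \left(-35 + n\right)}{H{\left(36 \right)}} + \frac{1904 \cdot \frac{1}{1172}}{-903} = \frac{36 \left(-35 - 21\right)}{36^{2}} + \frac{1904 \cdot \frac{1}{1172}}{-903} = \frac{36 \left(-56\right)}{1296} + 1904 \cdot \frac{1}{1172} \left(- \frac{1}{903}\right) = \left(-2016\right) \frac{1}{1296} + \frac{476}{293} \left(- \frac{1}{903}\right) = - \frac{14}{9} - \frac{68}{37797} = - \frac{176590}{113391}$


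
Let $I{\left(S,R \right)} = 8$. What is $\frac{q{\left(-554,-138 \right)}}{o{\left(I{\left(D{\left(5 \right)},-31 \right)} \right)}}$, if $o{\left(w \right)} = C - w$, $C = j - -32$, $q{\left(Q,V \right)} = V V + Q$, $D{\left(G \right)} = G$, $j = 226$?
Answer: $\frac{1849}{25} \approx 73.96$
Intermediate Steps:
$q{\left(Q,V \right)} = Q + V^{2}$ ($q{\left(Q,V \right)} = V^{2} + Q = Q + V^{2}$)
$C = 258$ ($C = 226 - -32 = 226 + 32 = 258$)
$o{\left(w \right)} = 258 - w$
$\frac{q{\left(-554,-138 \right)}}{o{\left(I{\left(D{\left(5 \right)},-31 \right)} \right)}} = \frac{-554 + \left(-138\right)^{2}}{258 - 8} = \frac{-554 + 19044}{258 - 8} = \frac{18490}{250} = 18490 \cdot \frac{1}{250} = \frac{1849}{25}$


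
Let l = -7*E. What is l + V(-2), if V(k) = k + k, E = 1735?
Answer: -12149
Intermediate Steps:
V(k) = 2*k
l = -12145 (l = -7*1735 = -12145)
l + V(-2) = -12145 + 2*(-2) = -12145 - 4 = -12149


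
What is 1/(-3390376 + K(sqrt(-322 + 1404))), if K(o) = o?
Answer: -1695188/5747324710147 - sqrt(1082)/11494649420294 ≈ -2.9496e-7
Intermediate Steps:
1/(-3390376 + K(sqrt(-322 + 1404))) = 1/(-3390376 + sqrt(-322 + 1404)) = 1/(-3390376 + sqrt(1082))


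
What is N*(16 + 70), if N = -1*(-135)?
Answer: 11610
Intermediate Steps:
N = 135
N*(16 + 70) = 135*(16 + 70) = 135*86 = 11610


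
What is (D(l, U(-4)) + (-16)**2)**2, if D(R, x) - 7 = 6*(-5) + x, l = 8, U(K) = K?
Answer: 52441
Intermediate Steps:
D(R, x) = -23 + x (D(R, x) = 7 + (6*(-5) + x) = 7 + (-30 + x) = -23 + x)
(D(l, U(-4)) + (-16)**2)**2 = ((-23 - 4) + (-16)**2)**2 = (-27 + 256)**2 = 229**2 = 52441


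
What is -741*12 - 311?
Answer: -9203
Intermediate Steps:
-741*12 - 311 = -57*156 - 311 = -8892 - 311 = -9203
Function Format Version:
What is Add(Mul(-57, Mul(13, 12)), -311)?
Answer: -9203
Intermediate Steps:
Add(Mul(-57, Mul(13, 12)), -311) = Add(Mul(-57, 156), -311) = Add(-8892, -311) = -9203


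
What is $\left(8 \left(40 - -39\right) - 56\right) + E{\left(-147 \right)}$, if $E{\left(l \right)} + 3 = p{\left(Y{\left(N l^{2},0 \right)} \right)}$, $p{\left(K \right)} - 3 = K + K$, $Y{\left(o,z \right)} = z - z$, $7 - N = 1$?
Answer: $576$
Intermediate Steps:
$N = 6$ ($N = 7 - 1 = 6$)
$Y{\left(o,z \right)} = 0$
$p{\left(K \right)} = 3 + 2 K$ ($p{\left(K \right)} = 3 + \left(K + K\right) = 3 + 2 K$)
$E{\left(l \right)} = 0$ ($E{\left(l \right)} = -3 + \left(3 + 2 \cdot 0\right) = -3 + \left(3 + 0\right) = -3 + 3 = 0$)
$\left(8 \left(40 - -39\right) - 56\right) + E{\left(-147 \right)} = \left(8 \left(40 - -39\right) - 56\right) + 0 = \left(8 \left(40 + 39\right) - 56\right) + 0 = \left(8 \cdot 79 - 56\right) + 0 = \left(632 - 56\right) + 0 = 576 + 0 = 576$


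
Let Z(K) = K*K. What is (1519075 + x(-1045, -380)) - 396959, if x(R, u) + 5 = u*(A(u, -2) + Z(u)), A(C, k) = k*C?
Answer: -54038689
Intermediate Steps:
A(C, k) = C*k
Z(K) = K²
x(R, u) = -5 + u*(u² - 2*u) (x(R, u) = -5 + u*(u*(-2) + u²) = -5 + u*(-2*u + u²) = -5 + u*(u² - 2*u))
(1519075 + x(-1045, -380)) - 396959 = (1519075 + (-5 + (-380)³ - 2*(-380)²)) - 396959 = (1519075 + (-5 - 54872000 - 2*144400)) - 396959 = (1519075 + (-5 - 54872000 - 288800)) - 396959 = (1519075 - 55160805) - 396959 = -53641730 - 396959 = -54038689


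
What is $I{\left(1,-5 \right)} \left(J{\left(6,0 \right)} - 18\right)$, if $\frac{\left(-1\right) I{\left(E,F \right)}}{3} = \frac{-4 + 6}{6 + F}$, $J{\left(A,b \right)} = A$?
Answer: $72$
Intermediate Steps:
$I{\left(E,F \right)} = - \frac{6}{6 + F}$ ($I{\left(E,F \right)} = - 3 \frac{-4 + 6}{6 + F} = - 3 \frac{2}{6 + F} = - \frac{6}{6 + F}$)
$I{\left(1,-5 \right)} \left(J{\left(6,0 \right)} - 18\right) = - \frac{6}{6 - 5} \left(6 - 18\right) = - \frac{6}{1} \left(-12\right) = \left(-6\right) 1 \left(-12\right) = \left(-6\right) \left(-12\right) = 72$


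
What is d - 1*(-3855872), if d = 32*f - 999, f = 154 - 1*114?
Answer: 3856153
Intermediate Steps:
f = 40 (f = 154 - 114 = 40)
d = 281 (d = 32*40 - 999 = 1280 - 999 = 281)
d - 1*(-3855872) = 281 - 1*(-3855872) = 281 + 3855872 = 3856153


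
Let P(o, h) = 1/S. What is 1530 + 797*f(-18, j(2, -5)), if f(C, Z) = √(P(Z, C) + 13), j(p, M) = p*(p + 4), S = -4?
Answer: 1530 + 797*√51/2 ≈ 4375.9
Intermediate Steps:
P(o, h) = -¼ (P(o, h) = 1/(-4) = -¼)
j(p, M) = p*(4 + p)
f(C, Z) = √51/2 (f(C, Z) = √(-¼ + 13) = √(51/4) = √51/2)
1530 + 797*f(-18, j(2, -5)) = 1530 + 797*(√51/2) = 1530 + 797*√51/2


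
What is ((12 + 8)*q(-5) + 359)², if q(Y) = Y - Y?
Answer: 128881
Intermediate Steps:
q(Y) = 0
((12 + 8)*q(-5) + 359)² = ((12 + 8)*0 + 359)² = (20*0 + 359)² = (0 + 359)² = 359² = 128881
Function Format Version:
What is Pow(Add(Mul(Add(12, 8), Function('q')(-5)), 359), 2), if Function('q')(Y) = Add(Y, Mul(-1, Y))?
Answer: 128881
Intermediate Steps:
Function('q')(Y) = 0
Pow(Add(Mul(Add(12, 8), Function('q')(-5)), 359), 2) = Pow(Add(Mul(Add(12, 8), 0), 359), 2) = Pow(Add(Mul(20, 0), 359), 2) = Pow(Add(0, 359), 2) = Pow(359, 2) = 128881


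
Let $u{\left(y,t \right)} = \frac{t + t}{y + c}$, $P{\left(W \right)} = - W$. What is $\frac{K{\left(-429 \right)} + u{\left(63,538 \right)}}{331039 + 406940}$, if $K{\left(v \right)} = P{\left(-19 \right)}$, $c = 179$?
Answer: $\frac{2837}{89295459} \approx 3.1771 \cdot 10^{-5}$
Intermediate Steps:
$K{\left(v \right)} = 19$ ($K{\left(v \right)} = \left(-1\right) \left(-19\right) = 19$)
$u{\left(y,t \right)} = \frac{2 t}{179 + y}$ ($u{\left(y,t \right)} = \frac{t + t}{y + 179} = \frac{2 t}{179 + y}$)
$\frac{K{\left(-429 \right)} + u{\left(63,538 \right)}}{331039 + 406940} = \frac{19 + 2 \cdot 538 \frac{1}{179 + 63}}{331039 + 406940} = \frac{19 + 2 \cdot 538 \cdot \frac{1}{242}}{737979} = \left(19 + 2 \cdot 538 \cdot \frac{1}{242}\right) \frac{1}{737979} = \left(19 + \frac{538}{121}\right) \frac{1}{737979} = \frac{2837}{121} \cdot \frac{1}{737979} = \frac{2837}{89295459}$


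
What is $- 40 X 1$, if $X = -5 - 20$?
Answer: $1000$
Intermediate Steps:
$X = -25$ ($X = -5 - 20 = -25$)
$- 40 X 1 = \left(-40\right) \left(-25\right) 1 = 1000 \cdot 1 = 1000$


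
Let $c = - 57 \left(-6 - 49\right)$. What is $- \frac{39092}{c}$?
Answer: $- \frac{39092}{3135} \approx -12.47$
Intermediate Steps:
$c = 3135$ ($c = \left(-57\right) \left(-55\right) = 3135$)
$- \frac{39092}{c} = - \frac{39092}{3135}$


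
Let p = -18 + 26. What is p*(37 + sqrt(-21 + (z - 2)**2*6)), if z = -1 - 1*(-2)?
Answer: 296 + 8*I*sqrt(15) ≈ 296.0 + 30.984*I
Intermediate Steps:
z = 1 (z = -1 + 2 = 1)
p = 8
p*(37 + sqrt(-21 + (z - 2)**2*6)) = 8*(37 + sqrt(-21 + (1 - 2)**2*6)) = 8*(37 + sqrt(-21 + (-1)**2*6)) = 8*(37 + sqrt(-21 + 1*6)) = 8*(37 + sqrt(-21 + 6)) = 8*(37 + sqrt(-15)) = 8*(37 + I*sqrt(15)) = 296 + 8*I*sqrt(15)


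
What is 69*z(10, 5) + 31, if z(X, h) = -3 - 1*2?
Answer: -314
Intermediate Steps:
z(X, h) = -5 (z(X, h) = -3 - 2 = -5)
69*z(10, 5) + 31 = 69*(-5) + 31 = -345 + 31 = -314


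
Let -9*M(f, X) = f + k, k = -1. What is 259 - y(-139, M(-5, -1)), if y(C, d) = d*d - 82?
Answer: 3065/9 ≈ 340.56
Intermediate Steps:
M(f, X) = ⅑ - f/9 (M(f, X) = -(f - 1)/9 = -(-1 + f)/9 = ⅑ - f/9)
y(C, d) = -82 + d² (y(C, d) = d² - 82 = -82 + d²)
259 - y(-139, M(-5, -1)) = 259 - (-82 + (⅑ - ⅑*(-5))²) = 259 - (-82 + (⅑ + 5/9)²) = 259 - (-82 + (⅔)²) = 259 - (-82 + 4/9) = 259 - 1*(-734/9) = 259 + 734/9 = 3065/9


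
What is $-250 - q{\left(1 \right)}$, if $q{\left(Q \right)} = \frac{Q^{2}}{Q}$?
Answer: $-251$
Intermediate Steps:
$q{\left(Q \right)} = Q$
$-250 - q{\left(1 \right)} = -250 - 1 = -251$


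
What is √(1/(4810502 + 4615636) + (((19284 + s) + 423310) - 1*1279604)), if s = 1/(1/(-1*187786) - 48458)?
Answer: I*√684247340579611792471396983191338258902/28591782781201494 ≈ 914.88*I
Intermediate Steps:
s = -187786/9099733989 (s = 1/(1/(-187786) - 48458) = 1/(-1/187786 - 48458) = 1/(-9099733989/187786) = -187786/9099733989 ≈ -2.0636e-5)
√(1/(4810502 + 4615636) + (((19284 + s) + 423310) - 1*1279604)) = √(1/(4810502 + 4615636) + (((19284 - 187786/9099733989) + 423310) - 1*1279604)) = √(1/9426138 + ((175479270056090/9099733989 + 423310) - 1279604)) = √(1/9426138 + (4027487664939680/9099733989 - 1279604)) = √(1/9426138 - 7616568346320676/9099733989) = √(-23931608106280461498433/28591782781201494) = I*√684247340579611792471396983191338258902/28591782781201494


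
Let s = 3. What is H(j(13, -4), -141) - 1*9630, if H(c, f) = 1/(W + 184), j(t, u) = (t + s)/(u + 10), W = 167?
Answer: -3380129/351 ≈ -9630.0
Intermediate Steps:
j(t, u) = (3 + t)/(10 + u) (j(t, u) = (t + 3)/(u + 10) = (3 + t)/(10 + u))
H(c, f) = 1/351 (H(c, f) = 1/(167 + 184) = 1/351)
H(j(13, -4), -141) - 1*9630 = 1/351 - 1*9630 = 1/351 - 9630 = -3380129/351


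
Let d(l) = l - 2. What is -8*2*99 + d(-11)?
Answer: -1597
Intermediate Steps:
d(l) = -2 + l
-8*2*99 + d(-11) = -8*2*99 + (-2 - 11) = -16*99 - 13 = -1584 - 13 = -1597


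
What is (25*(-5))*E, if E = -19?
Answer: 2375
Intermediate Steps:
(25*(-5))*E = (25*(-5))*(-19) = -125*(-19) = 2375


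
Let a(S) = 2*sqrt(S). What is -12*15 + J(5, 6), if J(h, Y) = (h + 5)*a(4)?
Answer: -140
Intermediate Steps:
J(h, Y) = 20 + 4*h (J(h, Y) = (h + 5)*(2*sqrt(4)) = (5 + h)*(2*2) = (5 + h)*4 = 20 + 4*h)
-12*15 + J(5, 6) = -12*15 + (20 + 4*5) = -180 + (20 + 20) = -180 + 40 = -140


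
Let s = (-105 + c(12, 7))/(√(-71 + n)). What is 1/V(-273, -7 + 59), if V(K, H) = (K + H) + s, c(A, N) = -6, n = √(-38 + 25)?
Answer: -1/(221 + 111/√(-71 + I*√13)) ≈ -0.0045021 - 0.0002677*I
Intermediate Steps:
n = I*√13 (n = √(-13) = I*√13 ≈ 3.6056*I)
s = -111/√(-71 + I*√13) (s = (-105 - 6)/(√(-71 + I*√13)) = -111/√(-71 + I*√13) ≈ -0.33395 + 13.161*I)
V(K, H) = H + K - 111/√(-71 + I*√13) (V(K, H) = (K + H) - 111/√(-71 + I*√13) = (H + K) - 111/√(-71 + I*√13) = H + K - 111/√(-71 + I*√13))
1/V(-273, -7 + 59) = 1/((-7 + 59) - 273 - 111/√(-71 + I*√13)) = 1/(52 - 273 - 111/√(-71 + I*√13)) = 1/(-221 - 111/√(-71 + I*√13))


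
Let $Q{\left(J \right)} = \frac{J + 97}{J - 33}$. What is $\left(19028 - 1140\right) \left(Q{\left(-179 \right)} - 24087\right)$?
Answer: $- \frac{22835650864}{53} \approx -4.3086 \cdot 10^{8}$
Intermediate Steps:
$Q{\left(J \right)} = \frac{97 + J}{-33 + J}$
$\left(19028 - 1140\right) \left(Q{\left(-179 \right)} - 24087\right) = \left(19028 - 1140\right) \left(\frac{97 - 179}{-33 - 179} - 24087\right) = 17888 \left(\frac{1}{-212} \left(-82\right) - 24087\right) = 17888 \left(\left(- \frac{1}{212}\right) \left(-82\right) - 24087\right) = 17888 \left(\frac{41}{106} - 24087\right) = 17888 \left(- \frac{2553181}{106}\right) = - \frac{22835650864}{53}$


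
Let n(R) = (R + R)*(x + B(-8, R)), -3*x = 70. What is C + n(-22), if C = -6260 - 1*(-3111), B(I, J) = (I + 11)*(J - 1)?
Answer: 2741/3 ≈ 913.67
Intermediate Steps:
x = -70/3 (x = -⅓*70 = -70/3 ≈ -23.333)
B(I, J) = (-1 + J)*(11 + I) (B(I, J) = (11 + I)*(-1 + J) = (-1 + J)*(11 + I))
n(R) = 2*R*(-79/3 + 3*R) (n(R) = (R + R)*(-70/3 + (-11 - 1*(-8) + 11*R - 8*R)) = (2*R)*(-70/3 + (-11 + 8 + 11*R - 8*R)) = (2*R)*(-70/3 + (-3 + 3*R)) = (2*R)*(-79/3 + 3*R) = 2*R*(-79/3 + 3*R))
C = -3149 (C = -6260 + 3111 = -3149)
C + n(-22) = -3149 + (⅔)*(-22)*(-79 + 9*(-22)) = -3149 + (⅔)*(-22)*(-79 - 198) = -3149 + (⅔)*(-22)*(-277) = -3149 + 12188/3 = 2741/3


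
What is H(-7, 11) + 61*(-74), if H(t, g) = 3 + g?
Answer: -4500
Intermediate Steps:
H(-7, 11) + 61*(-74) = (3 + 11) + 61*(-74) = 14 - 4514 = -4500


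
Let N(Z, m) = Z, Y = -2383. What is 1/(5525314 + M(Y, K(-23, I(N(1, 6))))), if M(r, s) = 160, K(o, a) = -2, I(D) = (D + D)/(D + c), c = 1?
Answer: 1/5525474 ≈ 1.8098e-7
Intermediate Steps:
I(D) = 2*D/(1 + D) (I(D) = (D + D)/(D + 1) = (2*D)/(1 + D) = 2*D/(1 + D))
1/(5525314 + M(Y, K(-23, I(N(1, 6))))) = 1/(5525314 + 160) = 1/5525474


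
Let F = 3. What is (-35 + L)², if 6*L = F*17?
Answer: 2809/4 ≈ 702.25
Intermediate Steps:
L = 17/2 (L = (3*17)/6 = (⅙)*51 = 17/2 ≈ 8.5000)
(-35 + L)² = (-35 + 17/2)² = (-53/2)² = 2809/4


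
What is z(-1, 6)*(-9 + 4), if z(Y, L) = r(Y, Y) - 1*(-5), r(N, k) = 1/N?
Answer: -20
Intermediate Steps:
z(Y, L) = 5 + 1/Y (z(Y, L) = 1/Y - 1*(-5) = 1/Y + 5 = 5 + 1/Y)
z(-1, 6)*(-9 + 4) = (5 + 1/(-1))*(-9 + 4) = (5 - 1)*(-5) = 4*(-5) = -20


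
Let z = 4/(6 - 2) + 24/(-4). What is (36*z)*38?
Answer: -6840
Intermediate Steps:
z = -5 (z = 4/4 + 24*(-1/4) = 4*(1/4) - 6 = 1 - 6 = -5)
(36*z)*38 = (36*(-5))*38 = -180*38 = -6840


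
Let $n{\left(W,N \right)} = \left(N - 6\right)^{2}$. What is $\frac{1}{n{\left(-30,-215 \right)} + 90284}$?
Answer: $\frac{1}{139125} \approx 7.1878 \cdot 10^{-6}$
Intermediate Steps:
$n{\left(W,N \right)} = \left(-6 + N\right)^{2}$
$\frac{1}{n{\left(-30,-215 \right)} + 90284} = \frac{1}{\left(-6 - 215\right)^{2} + 90284} = \frac{1}{\left(-221\right)^{2} + 90284} = \frac{1}{48841 + 90284} = \frac{1}{139125}$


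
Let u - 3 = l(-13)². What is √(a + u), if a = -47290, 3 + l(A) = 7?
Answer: I*√47271 ≈ 217.42*I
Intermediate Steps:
l(A) = 4 (l(A) = -3 + 7 = 4)
u = 19 (u = 3 + 4² = 3 + 16 = 19)
√(a + u) = √(-47290 + 19) = √(-47271) = I*√47271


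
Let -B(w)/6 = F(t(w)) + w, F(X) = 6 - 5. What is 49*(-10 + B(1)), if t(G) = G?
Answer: -1078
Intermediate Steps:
F(X) = 1
B(w) = -6 - 6*w (B(w) = -6*(1 + w) = -6 - 6*w)
49*(-10 + B(1)) = 49*(-10 + (-6 - 6*1)) = 49*(-10 + (-6 - 6)) = 49*(-10 - 12) = 49*(-22) = -1078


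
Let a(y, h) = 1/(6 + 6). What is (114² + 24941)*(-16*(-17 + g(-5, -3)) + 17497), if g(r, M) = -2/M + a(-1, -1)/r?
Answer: 3368540041/5 ≈ 6.7371e+8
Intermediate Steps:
a(y, h) = 1/12
g(r, M) = -2/M + 1/(12*r)
(114² + 24941)*(-16*(-17 + g(-5, -3)) + 17497) = (114² + 24941)*(-16*(-17 + (-2/(-3) + (1/12)/(-5))) + 17497) = (12996 + 24941)*(-16*(-17 + (-2*(-⅓) + (1/12)*(-⅕))) + 17497) = 37937*(-16*(-17 + (⅔ - 1/60)) + 17497) = 37937*(-16*(-17 + 13/20) + 17497) = 37937*(-16*(-327/20) + 17497) = 37937*(1308/5 + 17497) = 37937*(88793/5) = 3368540041/5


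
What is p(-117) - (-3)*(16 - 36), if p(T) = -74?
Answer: -134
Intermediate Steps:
p(-117) - (-3)*(16 - 36) = -74 - (-3)*(16 - 36) = -74 - (-3)*(-20) = -74 - 1*60 = -74 - 60 = -134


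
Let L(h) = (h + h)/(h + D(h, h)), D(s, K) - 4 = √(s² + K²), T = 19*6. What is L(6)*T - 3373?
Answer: -20191/7 - 2052*√2/7 ≈ -3299.0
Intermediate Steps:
T = 114
D(s, K) = 4 + √(K² + s²) (D(s, K) = 4 + √(s² + K²) = 4 + √(K² + s²))
L(h) = 2*h/(4 + h + √2*√(h²)) (L(h) = (h + h)/(h + (4 + √(h² + h²))) = (2*h)/(h + (4 + √(2*h²))) = (2*h)/(h + (4 + √2*√(h²))) = (2*h)/(4 + h + √2*√(h²)) = 2*h/(4 + h + √2*√(h²)))
L(6)*T - 3373 = (2*6/(4 + 6 + √2*√(6²)))*114 - 3373 = (2*6/(4 + 6 + √2*√36))*114 - 3373 = (2*6/(4 + 6 + √2*6))*114 - 3373 = (2*6/(4 + 6 + 6*√2))*114 - 3373 = (2*6/(10 + 6*√2))*114 - 3373 = (12/(10 + 6*√2))*114 - 3373 = 1368/(10 + 6*√2) - 3373 = -3373 + 1368/(10 + 6*√2)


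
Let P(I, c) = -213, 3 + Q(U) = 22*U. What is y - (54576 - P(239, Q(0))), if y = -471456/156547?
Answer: -8577525039/156547 ≈ -54792.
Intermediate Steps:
Q(U) = -3 + 22*U
y = -471456/156547 (y = -471456*1/156547 = -471456/156547 ≈ -3.0116)
y - (54576 - P(239, Q(0))) = -471456/156547 - (54576 - 1*(-213)) = -471456/156547 - (54576 + 213) = -471456/156547 - 1*54789 = -471456/156547 - 54789 = -8577525039/156547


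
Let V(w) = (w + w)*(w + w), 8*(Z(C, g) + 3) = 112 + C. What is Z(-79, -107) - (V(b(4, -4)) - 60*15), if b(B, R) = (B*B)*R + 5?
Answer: -104183/8 ≈ -13023.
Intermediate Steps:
b(B, R) = 5 + R*B**2 (b(B, R) = B**2*R + 5 = R*B**2 + 5 = 5 + R*B**2)
Z(C, g) = 11 + C/8 (Z(C, g) = -3 + (112 + C)/8 = -3 + (14 + C/8) = 11 + C/8)
V(w) = 4*w**2 (V(w) = (2*w)*(2*w) = 4*w**2)
Z(-79, -107) - (V(b(4, -4)) - 60*15) = (11 + (1/8)*(-79)) - (4*(5 - 4*4**2)**2 - 60*15) = (11 - 79/8) - (4*(5 - 4*16)**2 - 900) = 9/8 - (4*(5 - 64)**2 - 900) = 9/8 - (4*(-59)**2 - 900) = 9/8 - (4*3481 - 900) = 9/8 - (13924 - 900) = 9/8 - 1*13024 = 9/8 - 13024 = -104183/8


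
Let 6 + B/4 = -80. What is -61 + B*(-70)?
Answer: 24019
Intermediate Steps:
B = -344 (B = -24 + 4*(-80) = -24 - 320 = -344)
-61 + B*(-70) = -61 - 344*(-70) = -61 + 24080 = 24019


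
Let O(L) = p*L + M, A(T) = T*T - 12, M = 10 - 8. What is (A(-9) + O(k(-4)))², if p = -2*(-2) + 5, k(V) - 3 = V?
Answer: 3844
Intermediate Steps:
k(V) = 3 + V
M = 2
A(T) = -12 + T² (A(T) = T² - 12 = -12 + T²)
p = 9 (p = 4 + 5 = 9)
O(L) = 2 + 9*L (O(L) = 9*L + 2 = 2 + 9*L)
(A(-9) + O(k(-4)))² = ((-12 + (-9)²) + (2 + 9*(3 - 4)))² = ((-12 + 81) + (2 + 9*(-1)))² = (69 + (2 - 9))² = (69 - 7)² = 62² = 3844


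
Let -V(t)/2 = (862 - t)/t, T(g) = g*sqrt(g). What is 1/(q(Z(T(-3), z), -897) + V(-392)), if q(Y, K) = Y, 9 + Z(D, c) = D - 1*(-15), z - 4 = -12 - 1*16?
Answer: 4410/64279 + 9604*I*sqrt(3)/578511 ≈ 0.068607 + 0.028754*I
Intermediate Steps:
T(g) = g**(3/2)
z = -24 (z = 4 + (-12 - 1*16) = 4 + (-12 - 16) = 4 - 28 = -24)
Z(D, c) = 6 + D (Z(D, c) = -9 + (D - 1*(-15)) = -9 + (D + 15) = -9 + (15 + D) = 6 + D)
V(t) = -2*(862 - t)/t
1/(q(Z(T(-3), z), -897) + V(-392)) = 1/((6 + (-3)**(3/2)) + (2 - 1724/(-392))) = 1/((6 - 3*I*sqrt(3)) + (2 - 1724*(-1/392))) = 1/((6 - 3*I*sqrt(3)) + (2 + 431/98)) = 1/((6 - 3*I*sqrt(3)) + 627/98) = 1/(1215/98 - 3*I*sqrt(3))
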